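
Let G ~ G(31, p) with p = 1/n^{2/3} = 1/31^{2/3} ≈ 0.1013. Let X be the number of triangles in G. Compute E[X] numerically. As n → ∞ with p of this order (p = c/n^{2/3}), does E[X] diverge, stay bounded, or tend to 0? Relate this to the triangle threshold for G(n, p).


Number of potential triangles: C(31, 3) = 4495.
Each occurs with probability p³ ≈ (0.1013)³ ≈ 1.040583e-03.
By linearity: E[X] = C(31, 3)·p³ ≈ 4495 · 1.040583e-03 ≈ 4.6774.
Since α = 2/3 < 1, p = c/n^{2/3} ≫ 1/n is above the triangle threshold p ~ 1/n. Asymptotically E[X] ~ (c³/6)·n^{3(1−α)} = (1³/6)·n^{1} → ∞; triangles are abundant w.h.p.

E[X] ≈ 4.6774; in regime p = Θ(1/n^{2/3}) E[X] diverges (above the triangle threshold p ~ 1/n).


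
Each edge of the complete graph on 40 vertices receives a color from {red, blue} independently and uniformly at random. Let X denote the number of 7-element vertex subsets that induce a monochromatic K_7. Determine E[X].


Let X = Σ_S X_S over the C(40, 7) = 18643560 subsets S of size 7, where X_S = 1 if the K_7 on S is monochromatic.
For a fixed S, the K_7 on S has C(7, 2) = 21 edges. P[all 21 edges red] = (1/2)^21, and likewise for blue, so P[monochromatic] = 2·(1/2)^21 = 2^{1 − 21} = 1/1048576.
By linearity: E[X] = C(40, 7) · 2^{1 − 21} = 18643560 · 1/1048576 = 2330445/131072.
Numerically: E[X] ≈ 17.77988.

E[X] = C(40,7)·2^(1−C(7,2)) = 2330445/131072 ≈ 17.77988.


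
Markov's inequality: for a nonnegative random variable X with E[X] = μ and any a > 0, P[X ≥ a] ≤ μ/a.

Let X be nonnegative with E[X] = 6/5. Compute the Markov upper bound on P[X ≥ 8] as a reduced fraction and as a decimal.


μ = E[X] = 6/5, a = 8.
Markov: P[X ≥ 8] ≤ μ/a = (6/5)/8 = 3/20.
Numerically: ≈ 0.15000.
(Since a = 8 > μ = 1.20000, the bound 3/20 is < 1 and informative.)

P[X ≥ 8] ≤ 3/20 ≈ 0.15000.


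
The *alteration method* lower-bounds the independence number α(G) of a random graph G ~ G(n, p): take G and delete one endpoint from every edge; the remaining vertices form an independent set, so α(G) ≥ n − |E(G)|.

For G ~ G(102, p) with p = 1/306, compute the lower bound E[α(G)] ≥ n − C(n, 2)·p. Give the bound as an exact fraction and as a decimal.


E[|E(G)|] = C(102, 2)·p = 5151 · (1/306) = 101/6.
E[α(G)] ≥ n − E[|E(G)|] = 102 − 101/6 = 511/6.
Numerically: ≈ 85.166667.
(This is only a lower bound; the true E[α(G)] may be larger.)

E[α(G)] ≥ 511/6 ≈ 85.166667.


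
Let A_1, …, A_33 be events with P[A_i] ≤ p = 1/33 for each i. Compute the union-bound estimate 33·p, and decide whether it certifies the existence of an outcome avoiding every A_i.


Union bound: P[∪_{i=1}^{33} A_i] ≤ Σ_i P[A_i] ≤ 33·p = 33·(1/33) = 1.
Numerically: 1 ≈ 1.0000.
Is 1 < 1? NO.
Since the bound 1 is ≥ 1, the union bound is uninformative here; it does NOT by itself certify existence.

33·p = 1 ≈ 1.0000; existence NOT certified by the union bound.


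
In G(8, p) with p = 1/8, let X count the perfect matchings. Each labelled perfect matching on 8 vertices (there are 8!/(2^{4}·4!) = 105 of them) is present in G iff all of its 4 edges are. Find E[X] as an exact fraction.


K_8 has 8!/(2^{4}·4!) = 105 labelled perfect matchings.
For each such perfect matching H, let X_H = 1 if all 4 edges of H are present in G. Then P[X_H = 1] = p^{4} = (1/8)^{4} = 1/4096.
By linearity of expectation: E[X] = Σ_H E[X_H] = 105 · p^{4} = 105 · 1/4096 = 105/4096.
Numerically: E[X] ≈ 0.025635.

E[X] = 105 · (1/8)^{4} = 105/4096 ≈ 0.025635.


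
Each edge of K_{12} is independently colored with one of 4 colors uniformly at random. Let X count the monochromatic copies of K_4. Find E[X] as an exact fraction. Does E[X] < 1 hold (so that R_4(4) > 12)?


E[X] = C(12, 4) · 4^{1 − 6} = 495 · 4^{−5} = 495/1024.
As a reduced fraction: E[X] = 495/1024 ≈ 0.483398.
Is E[X] < 1? YES.
Since E[X] < 1, there exists a 4-coloring of K_{12} with no monochromatic K_4; hence R_4(4) > 12.

E[X] = 495/1024 ≈ 0.483398; E[X] < 1, so R_4(4) > 12.


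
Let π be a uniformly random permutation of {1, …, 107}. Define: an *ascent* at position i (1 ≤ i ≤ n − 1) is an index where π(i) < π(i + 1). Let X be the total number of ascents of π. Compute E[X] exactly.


Write X = Σ X_I over i = 1, …, 106, with X_I the indicator of one ascent.
There are 106 indicators.
For each fixed i, the pair (π(i), π(i+1)) is a uniformly random ordered pair of distinct values from {1, …, 107}; by symmetry P[π(i) < π(i+1)] = 1/2.
By linearity: E[X] = 106 · (1/2) = (107 − 1) · (1/2) = 53 ≈ 53.00000.

E[X] = 53 = 53.00000.


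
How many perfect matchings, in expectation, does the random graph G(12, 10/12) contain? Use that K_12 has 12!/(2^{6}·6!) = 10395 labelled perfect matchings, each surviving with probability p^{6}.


K_12 has 12!/(2^{6}·6!) = 10395 labelled perfect matchings.
For each such perfect matching H, let X_H = 1 if all 6 edges of H are present in G. Then P[X_H = 1] = p^{6} = (5/6)^{6} = 15625/46656.
By linearity of expectation: E[X] = Σ_H E[X_H] = 10395 · p^{6} = 10395 · 15625/46656 = 6015625/1728.
Numerically: E[X] ≈ 3.48e+03.

E[X] = 10395 · (5/6)^{6} = 6015625/1728 ≈ 3.48e+03.


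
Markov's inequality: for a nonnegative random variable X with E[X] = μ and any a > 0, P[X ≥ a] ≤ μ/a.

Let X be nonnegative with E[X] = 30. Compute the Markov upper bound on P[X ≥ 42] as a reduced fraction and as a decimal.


μ = E[X] = 30, a = 42.
Markov: P[X ≥ 42] ≤ μ/a = (30)/42 = 5/7.
Numerically: ≈ 0.714.
(Since a = 42 > μ = 30.000, the bound 5/7 is < 1 and informative.)

P[X ≥ 42] ≤ 5/7 ≈ 0.714.


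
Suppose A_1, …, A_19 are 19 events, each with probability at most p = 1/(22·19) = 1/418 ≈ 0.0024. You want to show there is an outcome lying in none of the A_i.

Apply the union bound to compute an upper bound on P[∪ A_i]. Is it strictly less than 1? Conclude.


Union bound: P[∪_{i=1}^{19} A_i] ≤ Σ_i P[A_i] ≤ 19·p = 19·(1/418) = 1/22.
Numerically: 1/22 ≈ 0.0455.
Is 1/22 < 1? YES.
Since P[∪ A_i] ≤ 1/22 < 1, the complement has P[∩ A_i^c] ≥ 1 − 1/22 = 21/22 > 0, so some outcome avoids every A_i.

19·p = 1/22 ≈ 0.0455; existence CERTIFIED by the union bound.


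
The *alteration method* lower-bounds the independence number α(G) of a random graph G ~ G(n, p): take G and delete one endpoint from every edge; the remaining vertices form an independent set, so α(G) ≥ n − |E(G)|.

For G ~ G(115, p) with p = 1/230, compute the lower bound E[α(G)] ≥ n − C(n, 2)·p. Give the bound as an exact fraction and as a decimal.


E[|E(G)|] = C(115, 2)·p = 6555 · (1/230) = 57/2.
E[α(G)] ≥ n − E[|E(G)|] = 115 − 57/2 = 173/2.
Numerically: ≈ 86.500000.
(This is only a lower bound; the true E[α(G)] may be larger.)

E[α(G)] ≥ 173/2 ≈ 86.500000.


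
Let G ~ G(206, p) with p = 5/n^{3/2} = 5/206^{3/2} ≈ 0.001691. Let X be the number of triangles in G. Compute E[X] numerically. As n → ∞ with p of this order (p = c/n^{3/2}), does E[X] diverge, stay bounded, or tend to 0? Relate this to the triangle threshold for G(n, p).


Number of potential triangles: C(206, 3) = 1435820.
Each occurs with probability p³ ≈ (0.001691)³ ≈ 4.836236e-09.
By linearity: E[X] = C(206, 3)·p³ ≈ 1435820 · 4.836236e-09 ≈ 0.0069.
Since α = 3/2 > 1, p = c/n^{3/2} = o(1/n) is below the triangle threshold p ~ 1/n. Asymptotically E[X] ~ (c³/6)·n^{3(1−α)} = (5³/6)·n^{-1.5} → 0, so by Markov's inequality G has no triangles w.h.p.

E[X] ≈ 0.0069; in regime p = Θ(1/n^{3/2}) E[X] tends to 0 (below the triangle threshold p ~ 1/n).


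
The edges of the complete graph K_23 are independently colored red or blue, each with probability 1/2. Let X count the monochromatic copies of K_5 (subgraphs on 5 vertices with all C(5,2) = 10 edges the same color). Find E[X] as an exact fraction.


Let X = Σ_S X_S over the C(23, 5) = 33649 subsets S of size 5, where X_S = 1 if the K_5 on S is monochromatic.
For a fixed S, the K_5 on S has C(5, 2) = 10 edges. P[all 10 edges red] = (1/2)^10, and likewise for blue, so P[monochromatic] = 2·(1/2)^10 = 2^{1 − 10} = 1/512.
By linearity: E[X] = C(23, 5) · 2^{1 − 10} = 33649 · 1/512 = 33649/512.
Numerically: E[X] ≈ 65.72070.

E[X] = C(23,5)·2^(1−C(5,2)) = 33649/512 ≈ 65.72070.


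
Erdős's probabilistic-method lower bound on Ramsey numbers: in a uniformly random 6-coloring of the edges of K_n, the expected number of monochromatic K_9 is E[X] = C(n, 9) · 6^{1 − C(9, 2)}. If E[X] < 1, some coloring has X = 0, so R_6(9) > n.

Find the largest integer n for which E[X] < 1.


We need C(n, 9) · 6^{1 − 36} < 1, i.e. C(n, 9) < 6^{36 − 1} = 1719070799748422591028658176.
Check values of n near the boundary:
  n = 4402: C(4402, 9) = 1696419745356657449393393700; 1696419745356657449393393700 < 1719070799748422591028658176? YES
  n = 4403: C(4403, 9) = 1699894433046281918452233150; 1699894433046281918452233150 < 1719070799748422591028658176? YES
  n = 4404: C(4404, 9) = 1703375445537161676647015880; 1703375445537161676647015880 < 1719070799748422591028658176? YES
  n = 4405: C(4405, 9) = 1706862792900636302463627150; 1706862792900636302463627150 < 1719070799748422591028658176? YES
  n = 4406: C(4406, 9) = 1710356485221788389505285700; 1710356485221788389505285700 < 1719070799748422591028658176? YES
  n = 4407: C(4407, 9) = 1713856532599459170657070050; 1713856532599459170657070050 < 1719070799748422591028658176? YES
  n = 4408: C(4408, 9) = 1717362945146264156457459600; 1717362945146264156457459600 < 1719070799748422591028658176? YES
  n = 4409: C(4409, 9) = 1720875732988608787686577131; 1720875732988608787686577131 < 1719070799748422591028658176? NO
  n = 4410: C(4410, 9) = 1724394906266704102180823710; 1724394906266704102180823710 < 1719070799748422591028658176? NO
The largest n with C(n, 9) < 1719070799748422591028658176 is n = 4408 (where E[X] = 35778394690547169926197075/35813974994758803979763712 ≈ 0.9990). Hence R_6(9) > 4408, i.e. R_6(9) ≥ 4409.

Largest n = 4408; hence R_6(9) > 4408.


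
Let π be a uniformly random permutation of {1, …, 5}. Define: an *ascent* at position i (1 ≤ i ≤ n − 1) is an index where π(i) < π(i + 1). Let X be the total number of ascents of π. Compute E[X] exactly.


Write X = Σ X_I over i = 1, …, 4, with X_I the indicator of one ascent.
There are 4 indicators.
For each fixed i, the pair (π(i), π(i+1)) is a uniformly random ordered pair of distinct values from {1, …, 5}; by symmetry P[π(i) < π(i+1)] = 1/2.
By linearity: E[X] = 4 · (1/2) = (5 − 1) · (1/2) = 2 ≈ 2.000000.

E[X] = 2 = 2.000000.


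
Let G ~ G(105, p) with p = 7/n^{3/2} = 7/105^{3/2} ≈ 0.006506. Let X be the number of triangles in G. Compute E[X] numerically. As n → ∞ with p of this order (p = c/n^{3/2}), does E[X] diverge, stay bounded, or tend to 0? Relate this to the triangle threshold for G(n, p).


Number of potential triangles: C(105, 3) = 187460.
Each occurs with probability p³ ≈ (0.006506)³ ≈ 2.7538626e-07.
By linearity: E[X] = C(105, 3)·p³ ≈ 187460 · 2.7538626e-07 ≈ 0.05162.
Since α = 3/2 > 1, p = c/n^{3/2} = o(1/n) is below the triangle threshold p ~ 1/n. Asymptotically E[X] ~ (c³/6)·n^{3(1−α)} = (7³/6)·n^{-1.5} → 0, so by Markov's inequality G has no triangles w.h.p.

E[X] ≈ 0.05162; in regime p = Θ(1/n^{3/2}) E[X] tends to 0 (below the triangle threshold p ~ 1/n).


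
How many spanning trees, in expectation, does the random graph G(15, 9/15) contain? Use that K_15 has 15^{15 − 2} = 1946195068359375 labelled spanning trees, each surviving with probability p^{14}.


K_15 has 15^{15 − 2} = 1946195068359375 labelled spanning trees.
For each such spanning tree H, let X_H = 1 if all 14 edges of H are present in G. Then P[X_H = 1] = p^{14} = (3/5)^{14} = 4782969/6103515625.
By linearity of expectation: E[X] = Σ_H E[X_H] = 1946195068359375 · p^{14} = 1946195068359375 · 4782969/6103515625 = 7625597484987/5.
Numerically: E[X] ≈ 1.5251e+12.

E[X] = 1946195068359375 · (3/5)^{14} = 7625597484987/5 ≈ 1.5251e+12.


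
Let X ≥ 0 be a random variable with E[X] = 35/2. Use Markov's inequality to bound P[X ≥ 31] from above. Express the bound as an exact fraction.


μ = E[X] = 35/2, a = 31.
Markov: P[X ≥ 31] ≤ μ/a = (35/2)/31 = 35/62.
Numerically: ≈ 0.56452.
(Since a = 31 > μ = 17.50000, the bound 35/62 is < 1 and informative.)

P[X ≥ 31] ≤ 35/62 ≈ 0.56452.


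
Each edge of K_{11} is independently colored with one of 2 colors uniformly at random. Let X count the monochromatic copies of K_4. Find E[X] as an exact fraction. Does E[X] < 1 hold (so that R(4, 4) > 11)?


E[X] = C(11, 4) · 2^{1 − 6} = 330 · 2^{−5} = 330/32.
As a reduced fraction: E[X] = 165/16 ≈ 10.3125000.
Is E[X] < 1? NO.
Since E[X] ≥ 1, the first-moment bound is inconclusive at n = 11; it does NOT by itself certify R(4, 4) > 11.

E[X] = 165/16 ≈ 10.3125000; E[X] ≥ 1; first-moment method inconclusive here.


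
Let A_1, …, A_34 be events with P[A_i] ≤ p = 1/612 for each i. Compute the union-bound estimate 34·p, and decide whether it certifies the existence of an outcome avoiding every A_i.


Union bound: P[∪_{i=1}^{34} A_i] ≤ Σ_i P[A_i] ≤ 34·p = 34·(1/612) = 1/18.
Numerically: 1/18 ≈ 0.0555556.
Is 1/18 < 1? YES.
Since P[∪ A_i] ≤ 1/18 < 1, the complement has P[∩ A_i^c] ≥ 1 − 1/18 = 17/18 > 0, so some outcome avoids every A_i.

34·p = 1/18 ≈ 0.0555556; existence CERTIFIED by the union bound.


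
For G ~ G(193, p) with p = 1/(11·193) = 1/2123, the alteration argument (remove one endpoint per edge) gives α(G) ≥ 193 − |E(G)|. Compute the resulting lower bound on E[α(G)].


E[|E(G)|] = C(193, 2)·p = 18528 · (1/2123) = 96/11.
E[α(G)] ≥ n − E[|E(G)|] = 193 − 96/11 = 2027/11.
Numerically: ≈ 184.272727.
(This is only a lower bound; the true E[α(G)] may be larger.)

E[α(G)] ≥ 2027/11 ≈ 184.272727.


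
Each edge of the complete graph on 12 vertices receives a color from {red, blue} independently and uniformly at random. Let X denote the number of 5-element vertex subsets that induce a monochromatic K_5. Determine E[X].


Let X = Σ_S X_S over the C(12, 5) = 792 subsets S of size 5, where X_S = 1 if the K_5 on S is monochromatic.
For a fixed S, the K_5 on S has C(5, 2) = 10 edges. P[all 10 edges red] = (1/2)^10, and likewise for blue, so P[monochromatic] = 2·(1/2)^10 = 2^{1 − 10} = 1/512.
By linearity: E[X] = C(12, 5) · 2^{1 − 10} = 792 · 1/512 = 99/64.
Numerically: E[X] ≈ 1.54688.

E[X] = C(12,5)·2^(1−C(5,2)) = 99/64 ≈ 1.54688.


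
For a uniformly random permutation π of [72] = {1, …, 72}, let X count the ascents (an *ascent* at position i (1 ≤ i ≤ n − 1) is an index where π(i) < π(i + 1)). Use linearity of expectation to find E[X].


Write X = Σ X_I over i = 1, …, 71, with X_I the indicator of one ascent.
There are 71 indicators.
For each fixed i, the pair (π(i), π(i+1)) is a uniformly random ordered pair of distinct values from {1, …, 72}; by symmetry P[π(i) < π(i+1)] = 1/2.
By linearity: E[X] = 71 · (1/2) = (72 − 1) · (1/2) = 71/2 ≈ 35.5000.

E[X] = 71/2 = 35.5000.


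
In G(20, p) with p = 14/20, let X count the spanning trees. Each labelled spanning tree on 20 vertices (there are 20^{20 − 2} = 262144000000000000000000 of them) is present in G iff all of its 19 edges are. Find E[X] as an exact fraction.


K_20 has 20^{20 − 2} = 262144000000000000000000 labelled spanning trees.
For each such spanning tree H, let X_H = 1 if all 19 edges of H are present in G. Then P[X_H = 1] = p^{19} = (7/10)^{19} = 11398895185373143/10000000000000000000.
By linearity of expectation: E[X] = Σ_H E[X_H] = 262144000000000000000000 · p^{19} = 262144000000000000000000 · 11398895185373143/10000000000000000000 = 1494075989737228599296/5.
Numerically: E[X] ≈ 2.9882e+20.

E[X] = 262144000000000000000000 · (7/10)^{19} = 1494075989737228599296/5 ≈ 2.9882e+20.


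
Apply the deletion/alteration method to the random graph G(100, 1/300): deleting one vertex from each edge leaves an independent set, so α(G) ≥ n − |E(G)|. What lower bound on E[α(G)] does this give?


E[|E(G)|] = C(100, 2)·p = 4950 · (1/300) = 33/2.
E[α(G)] ≥ n − E[|E(G)|] = 100 − 33/2 = 167/2.
Numerically: ≈ 83.500.
(This is only a lower bound; the true E[α(G)] may be larger.)

E[α(G)] ≥ 167/2 ≈ 83.500.


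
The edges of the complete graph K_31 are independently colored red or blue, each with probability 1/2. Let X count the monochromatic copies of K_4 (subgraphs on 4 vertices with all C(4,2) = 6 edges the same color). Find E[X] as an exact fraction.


Let X = Σ_S X_S over the C(31, 4) = 31465 subsets S of size 4, where X_S = 1 if the K_4 on S is monochromatic.
For a fixed S, the K_4 on S has C(4, 2) = 6 edges. P[all 6 edges red] = (1/2)^6, and likewise for blue, so P[monochromatic] = 2·(1/2)^6 = 2^{1 − 6} = 1/32.
By linearity: E[X] = C(31, 4) · 2^{1 − 6} = 31465 · 1/32 = 31465/32.
Numerically: E[X] ≈ 983.281.

E[X] = C(31,4)·2^(1−C(4,2)) = 31465/32 ≈ 983.281.


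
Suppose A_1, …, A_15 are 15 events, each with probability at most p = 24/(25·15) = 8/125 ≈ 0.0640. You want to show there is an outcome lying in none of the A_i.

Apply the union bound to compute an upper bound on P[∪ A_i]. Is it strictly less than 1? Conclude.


Union bound: P[∪_{i=1}^{15} A_i] ≤ Σ_i P[A_i] ≤ 15·p = 15·(8/125) = 24/25.
Numerically: 24/25 ≈ 0.9600.
Is 24/25 < 1? YES.
Since P[∪ A_i] ≤ 24/25 < 1, the complement has P[∩ A_i^c] ≥ 1 − 24/25 = 1/25 > 0, so some outcome avoids every A_i.

15·p = 24/25 ≈ 0.9600; existence CERTIFIED by the union bound.


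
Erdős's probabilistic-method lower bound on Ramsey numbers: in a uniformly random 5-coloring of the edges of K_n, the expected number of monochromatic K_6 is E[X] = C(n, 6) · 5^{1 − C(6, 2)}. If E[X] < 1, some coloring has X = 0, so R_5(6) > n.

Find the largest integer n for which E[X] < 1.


We need C(n, 6) · 5^{1 − 15} < 1, i.e. C(n, 6) < 5^{15 − 1} = 6103515625.
Check values of n near the boundary:
  n = 129: C(129, 6) = 5688177600; 5688177600 < 6103515625? YES
  n = 130: C(130, 6) = 5963412000; 5963412000 < 6103515625? YES
  n = 131: C(131, 6) = 6249655776; 6249655776 < 6103515625? NO
The largest n with C(n, 6) < 6103515625 is n = 130 (where E[X] = 47707296/48828125 ≈ 0.97705). Hence R_5(6) > 130, i.e. R_5(6) ≥ 131.

Largest n = 130; hence R_5(6) > 130.


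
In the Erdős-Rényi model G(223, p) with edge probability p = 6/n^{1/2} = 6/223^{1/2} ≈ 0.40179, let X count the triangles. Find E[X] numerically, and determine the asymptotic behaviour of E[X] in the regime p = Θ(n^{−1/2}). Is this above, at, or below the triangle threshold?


Number of potential triangles: C(223, 3) = 1823471.
Each occurs with probability p³ ≈ (0.40179)³ ≈ 6.4862914e-02.
By linearity: E[X] = C(223, 3)·p³ ≈ 1823471 · 6.4862914e-02 ≈ 118275.64290.
Since α = 1/2 < 1, p = c/n^{1/2} ≫ 1/n is above the triangle threshold p ~ 1/n. Asymptotically E[X] ~ (c³/6)·n^{3(1−α)} = (6³/6)·n^{1.5} → ∞; triangles are abundant w.h.p.

E[X] ≈ 118275.64290; in regime p = Θ(1/n^{1/2}) E[X] diverges (above the triangle threshold p ~ 1/n).


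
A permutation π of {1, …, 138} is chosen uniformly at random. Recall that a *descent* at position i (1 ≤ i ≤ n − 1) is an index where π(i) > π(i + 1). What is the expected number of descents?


Write X = Σ X_I over i = 1, …, 137, with X_I the indicator of one descent.
There are 137 indicators.
For each fixed i, the pair (π(i), π(i+1)) is a uniformly random ordered pair of distinct values from {1, …, 138}; by symmetry P[π(i) > π(i+1)] = 1/2.
By linearity: E[X] = 137 · (1/2) = (138 − 1) · (1/2) = 137/2 ≈ 68.50000.

E[X] = 137/2 = 68.50000.


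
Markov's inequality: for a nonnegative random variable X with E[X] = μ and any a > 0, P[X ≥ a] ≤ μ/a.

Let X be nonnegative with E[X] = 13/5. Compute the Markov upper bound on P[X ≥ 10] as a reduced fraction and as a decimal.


μ = E[X] = 13/5, a = 10.
Markov: P[X ≥ 10] ≤ μ/a = (13/5)/10 = 13/50.
Numerically: ≈ 0.260000.
(Since a = 10 > μ = 2.600000, the bound 13/50 is < 1 and informative.)

P[X ≥ 10] ≤ 13/50 ≈ 0.260000.


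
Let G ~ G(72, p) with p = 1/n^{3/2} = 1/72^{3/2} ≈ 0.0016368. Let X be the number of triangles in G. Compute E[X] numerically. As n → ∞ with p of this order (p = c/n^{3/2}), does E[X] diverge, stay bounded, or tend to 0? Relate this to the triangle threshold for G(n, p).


Number of potential triangles: C(72, 3) = 59640.
Each occurs with probability p³ ≈ (0.0016368)³ ≈ 4.3853450e-09.
By linearity: E[X] = C(72, 3)·p³ ≈ 59640 · 4.3853450e-09 ≈ 0.00026.
Since α = 3/2 > 1, p = c/n^{3/2} = o(1/n) is below the triangle threshold p ~ 1/n. Asymptotically E[X] ~ (c³/6)·n^{3(1−α)} = (1³/6)·n^{-1.5} → 0, so by Markov's inequality G has no triangles w.h.p.

E[X] ≈ 0.00026; in regime p = Θ(1/n^{3/2}) E[X] tends to 0 (below the triangle threshold p ~ 1/n).


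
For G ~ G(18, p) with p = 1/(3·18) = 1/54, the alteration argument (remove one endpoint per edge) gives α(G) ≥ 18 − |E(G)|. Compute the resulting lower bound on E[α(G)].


E[|E(G)|] = C(18, 2)·p = 153 · (1/54) = 17/6.
E[α(G)] ≥ n − E[|E(G)|] = 18 − 17/6 = 91/6.
Numerically: ≈ 15.1667.
(This is only a lower bound; the true E[α(G)] may be larger.)

E[α(G)] ≥ 91/6 ≈ 15.1667.


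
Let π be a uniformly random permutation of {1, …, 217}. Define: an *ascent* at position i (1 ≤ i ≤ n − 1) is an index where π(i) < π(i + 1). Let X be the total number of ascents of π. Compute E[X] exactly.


Write X = Σ X_I over i = 1, …, 216, with X_I the indicator of one ascent.
There are 216 indicators.
For each fixed i, the pair (π(i), π(i+1)) is a uniformly random ordered pair of distinct values from {1, …, 217}; by symmetry P[π(i) < π(i+1)] = 1/2.
By linearity: E[X] = 216 · (1/2) = (217 − 1) · (1/2) = 108 ≈ 108.000000.

E[X] = 108 = 108.000000.


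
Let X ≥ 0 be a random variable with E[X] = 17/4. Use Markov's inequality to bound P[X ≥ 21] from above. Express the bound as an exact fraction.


μ = E[X] = 17/4, a = 21.
Markov: P[X ≥ 21] ≤ μ/a = (17/4)/21 = 17/84.
Numerically: ≈ 0.2024.
(Since a = 21 > μ = 4.2500, the bound 17/84 is < 1 and informative.)

P[X ≥ 21] ≤ 17/84 ≈ 0.2024.


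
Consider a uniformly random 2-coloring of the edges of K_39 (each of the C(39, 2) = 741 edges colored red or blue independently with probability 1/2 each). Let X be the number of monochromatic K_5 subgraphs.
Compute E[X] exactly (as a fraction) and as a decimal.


Let X = Σ_S X_S over the C(39, 5) = 575757 subsets S of size 5, where X_S = 1 if the K_5 on S is monochromatic.
For a fixed S, the K_5 on S has C(5, 2) = 10 edges. P[all 10 edges red] = (1/2)^10, and likewise for blue, so P[monochromatic] = 2·(1/2)^10 = 2^{1 − 10} = 1/512.
By linearity: E[X] = C(39, 5) · 2^{1 − 10} = 575757 · 1/512 = 575757/512.
Numerically: E[X] ≈ 1124.5254.

E[X] = C(39,5)·2^(1−C(5,2)) = 575757/512 ≈ 1124.5254.


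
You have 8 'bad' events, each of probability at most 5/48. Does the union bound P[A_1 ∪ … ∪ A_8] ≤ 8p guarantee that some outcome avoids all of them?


Union bound: P[∪_{i=1}^{8} A_i] ≤ Σ_i P[A_i] ≤ 8·p = 8·(5/48) = 5/6.
Numerically: 5/6 ≈ 0.8333.
Is 5/6 < 1? YES.
Since P[∪ A_i] ≤ 5/6 < 1, the complement has P[∩ A_i^c] ≥ 1 − 5/6 = 1/6 > 0, so some outcome avoids every A_i.

8·p = 5/6 ≈ 0.8333; existence CERTIFIED by the union bound.


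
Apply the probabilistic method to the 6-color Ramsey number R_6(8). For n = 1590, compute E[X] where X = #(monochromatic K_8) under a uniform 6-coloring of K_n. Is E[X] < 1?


E[X] = C(1590, 8) · 6^{1 − 28} = 995397314198933813310 · 6^{−27} = 995397314198933813310/1023490369077469249536.
As a reduced fraction: E[X] = 55299850788829656295/56860576059859402752 ≈ 0.9726.
Is E[X] < 1? YES.
Since E[X] < 1, there exists a 6-coloring of K_{1590} with no monochromatic K_8; hence R_6(8) > 1590.

E[X] = 55299850788829656295/56860576059859402752 ≈ 0.9726; E[X] < 1, so R_6(8) > 1590.


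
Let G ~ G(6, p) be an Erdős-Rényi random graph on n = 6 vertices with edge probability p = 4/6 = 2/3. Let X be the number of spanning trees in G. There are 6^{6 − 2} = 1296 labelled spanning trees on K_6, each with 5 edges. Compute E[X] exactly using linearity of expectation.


K_6 has 6^{6 − 2} = 1296 labelled spanning trees.
For each such spanning tree H, let X_H = 1 if all 5 edges of H are present in G. Then P[X_H = 1] = p^{5} = (2/3)^{5} = 32/243.
Summing the indicators: E[X] = Σ_H E[X_H] = 1296 · p^{5} = 1296 · 32/243 = 512/3.
Numerically: E[X] ≈ 171.

E[X] = 1296 · (2/3)^{5} = 512/3 ≈ 171.


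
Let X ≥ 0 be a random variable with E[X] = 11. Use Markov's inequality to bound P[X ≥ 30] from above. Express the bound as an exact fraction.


μ = E[X] = 11, a = 30.
Markov: P[X ≥ 30] ≤ μ/a = (11)/30 = 11/30.
Numerically: ≈ 0.36667.
(Since a = 30 > μ = 11.00000, the bound 11/30 is < 1 and informative.)

P[X ≥ 30] ≤ 11/30 ≈ 0.36667.


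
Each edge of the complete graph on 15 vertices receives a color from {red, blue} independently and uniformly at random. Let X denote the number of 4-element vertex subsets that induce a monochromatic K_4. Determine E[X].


Let X = Σ_S X_S over the C(15, 4) = 1365 subsets S of size 4, where X_S = 1 if the K_4 on S is monochromatic.
For a fixed S, the K_4 on S has C(4, 2) = 6 edges. P[all 6 edges red] = (1/2)^6, and likewise for blue, so P[monochromatic] = 2·(1/2)^6 = 2^{1 − 6} = 1/32.
By linearity: E[X] = C(15, 4) · 2^{1 − 6} = 1365 · 1/32 = 1365/32.
Numerically: E[X] ≈ 42.65625.

E[X] = C(15,4)·2^(1−C(4,2)) = 1365/32 ≈ 42.65625.


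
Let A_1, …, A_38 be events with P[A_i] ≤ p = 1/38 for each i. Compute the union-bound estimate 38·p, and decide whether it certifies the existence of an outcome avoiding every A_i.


Union bound: P[∪_{i=1}^{38} A_i] ≤ Σ_i P[A_i] ≤ 38·p = 38·(1/38) = 1.
Numerically: 1 ≈ 1.0000000.
Is 1 < 1? NO.
Since the bound 1 is ≥ 1, the union bound is uninformative here; it does NOT by itself certify existence.

38·p = 1 ≈ 1.0000000; existence NOT certified by the union bound.


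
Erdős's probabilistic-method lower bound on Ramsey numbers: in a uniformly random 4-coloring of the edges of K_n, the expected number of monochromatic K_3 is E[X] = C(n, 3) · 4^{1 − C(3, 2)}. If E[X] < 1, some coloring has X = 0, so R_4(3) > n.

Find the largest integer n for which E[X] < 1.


We need C(n, 3) · 4^{1 − 3} < 1, i.e. C(n, 3) < 4^{3 − 1} = 16.
Check values of n near the boundary:
  n = 3: C(3, 3) = 1; 1 < 16? YES
  n = 4: C(4, 3) = 4; 4 < 16? YES
  n = 5: C(5, 3) = 10; 10 < 16? YES
  n = 6: C(6, 3) = 20; 20 < 16? NO
The largest n with C(n, 3) < 16 is n = 5 (where E[X] = 5/8 ≈ 0.6250000). Hence R_4(3) > 5, i.e. R_4(3) ≥ 6.

Largest n = 5; hence R_4(3) > 5.


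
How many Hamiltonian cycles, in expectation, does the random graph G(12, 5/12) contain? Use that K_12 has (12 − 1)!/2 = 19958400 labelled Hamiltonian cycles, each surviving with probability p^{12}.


K_12 has (12 − 1)!/2 = 19958400 labelled Hamiltonian cycles.
For each such Hamiltonian cycle H, let X_H = 1 if all 12 edges of H are present in G. Then P[X_H = 1] = p^{12} = (5/12)^{12} = 244140625/8916100448256.
Summing the indicators: E[X] = Σ_H E[X_H] = 19958400 · p^{12} = 19958400 · 244140625/8916100448256 = 469970703125/859963392.
Numerically: E[X] ≈ 546.501.

E[X] = 19958400 · (5/12)^{12} = 469970703125/859963392 ≈ 546.501.


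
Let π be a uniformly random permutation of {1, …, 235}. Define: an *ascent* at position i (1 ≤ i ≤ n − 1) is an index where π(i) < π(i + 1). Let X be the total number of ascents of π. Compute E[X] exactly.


Write X = Σ X_I over i = 1, …, 234, with X_I the indicator of one ascent.
There are 234 indicators.
For each fixed i, the pair (π(i), π(i+1)) is a uniformly random ordered pair of distinct values from {1, …, 235}; by symmetry P[π(i) < π(i+1)] = 1/2.
By linearity: E[X] = 234 · (1/2) = (235 − 1) · (1/2) = 117 ≈ 117.000.

E[X] = 117 = 117.000.


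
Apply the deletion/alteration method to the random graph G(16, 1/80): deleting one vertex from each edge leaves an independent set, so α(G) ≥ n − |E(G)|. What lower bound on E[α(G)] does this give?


E[|E(G)|] = C(16, 2)·p = 120 · (1/80) = 3/2.
E[α(G)] ≥ n − E[|E(G)|] = 16 − 3/2 = 29/2.
Numerically: ≈ 14.50000.
(This is only a lower bound; the true E[α(G)] may be larger.)

E[α(G)] ≥ 29/2 ≈ 14.50000.


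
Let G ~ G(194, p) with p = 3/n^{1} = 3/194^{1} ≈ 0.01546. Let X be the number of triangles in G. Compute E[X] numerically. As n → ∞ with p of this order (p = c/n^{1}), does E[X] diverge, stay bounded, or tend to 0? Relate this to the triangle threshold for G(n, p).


Number of potential triangles: C(194, 3) = 1198144.
Each occurs with probability p³ ≈ (0.01546)³ ≈ 3.697929e-06.
By linearity: E[X] = C(194, 3)·p³ ≈ 1198144 · 3.697929e-06 ≈ 4.4307.
Here α = 1, so p = 3/n is exactly at the triangle threshold p ~ 1/n. Asymptotically E[X] → c³/6 = 3³/6 = 9/2 ≈ 4.5000, a bounded constant. In this regime the triangle count is asymptotically Poisson(c³/6).

E[X] ≈ 4.4307; in regime p = Θ(1/n^{1}) E[X] stays bounded (at the triangle threshold p ~ 1/n).


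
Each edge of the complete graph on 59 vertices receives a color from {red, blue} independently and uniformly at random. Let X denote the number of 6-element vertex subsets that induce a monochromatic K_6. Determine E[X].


Let X = Σ_S X_S over the C(59, 6) = 45057474 subsets S of size 6, where X_S = 1 if the K_6 on S is monochromatic.
For a fixed S, the K_6 on S has C(6, 2) = 15 edges. P[all 15 edges red] = (1/2)^15, and likewise for blue, so P[monochromatic] = 2·(1/2)^15 = 2^{1 − 15} = 1/16384.
Summing: E[X] = C(59, 6) · 2^{1 − 15} = 45057474 · 1/16384 = 22528737/8192.
Numerically: E[X] ≈ 2750.0900.

E[X] = C(59,6)·2^(1−C(6,2)) = 22528737/8192 ≈ 2750.0900.


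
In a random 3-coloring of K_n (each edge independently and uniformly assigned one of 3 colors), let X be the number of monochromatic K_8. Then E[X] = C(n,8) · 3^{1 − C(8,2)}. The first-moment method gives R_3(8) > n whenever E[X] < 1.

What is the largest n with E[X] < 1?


We need C(n, 8) · 3^{1 − 28} < 1, i.e. C(n, 8) < 3^{28 − 1} = 7625597484987.
Check values of n near the boundary:
  n = 154: C(154, 8) = 6521818990995; 6521818990995 < 7625597484987? YES
  n = 155: C(155, 8) = 6876747915675; 6876747915675 < 7625597484987? YES
  n = 156: C(156, 8) = 7248464019225; 7248464019225 < 7625597484987? YES
  n = 157: C(157, 8) = 7637643295425; 7637643295425 < 7625597484987? NO
  n = 158: C(158, 8) = 8044984271181; 8044984271181 < 7625597484987? NO
  n = 159: C(159, 8) = 8471208603429; 8471208603429 < 7625597484987? NO
The largest n with C(n, 8) < 7625597484987 is n = 156 (where E[X] = 805384891025/847288609443 ≈ 0.951). Hence R_3(8) > 156, i.e. R_3(8) ≥ 157.

Largest n = 156; hence R_3(8) > 156.


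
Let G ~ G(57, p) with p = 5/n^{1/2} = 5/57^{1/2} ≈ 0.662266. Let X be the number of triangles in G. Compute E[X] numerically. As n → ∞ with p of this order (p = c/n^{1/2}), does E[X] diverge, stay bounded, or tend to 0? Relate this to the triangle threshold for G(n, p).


Number of potential triangles: C(57, 3) = 29260.
Each occurs with probability p³ ≈ (0.662266)³ ≈ 2.90467622e-01.
By linearity: E[X] = C(57, 3)·p³ ≈ 29260 · 2.90467622e-01 ≈ 8499.082625.
Since α = 1/2 < 1, p = c/n^{1/2} ≫ 1/n is above the triangle threshold p ~ 1/n. Asymptotically E[X] ~ (c³/6)·n^{3(1−α)} = (5³/6)·n^{1.5} → ∞; triangles are abundant w.h.p.

E[X] ≈ 8499.082625; in regime p = Θ(1/n^{1/2}) E[X] diverges (above the triangle threshold p ~ 1/n).


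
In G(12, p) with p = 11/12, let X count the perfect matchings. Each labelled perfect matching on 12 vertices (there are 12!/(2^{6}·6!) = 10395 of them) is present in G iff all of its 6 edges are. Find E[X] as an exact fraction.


K_12 has 12!/(2^{6}·6!) = 10395 labelled perfect matchings.
For each such perfect matching H, let X_H = 1 if all 6 edges of H are present in G. Then P[X_H = 1] = p^{6} = (11/12)^{6} = 1771561/2985984.
By linearity: E[X] = Σ_H E[X_H] = 10395 · p^{6} = 10395 · 1771561/2985984 = 682050985/110592.
Numerically: E[X] ≈ 6167.

E[X] = 10395 · (11/12)^{6} = 682050985/110592 ≈ 6167.


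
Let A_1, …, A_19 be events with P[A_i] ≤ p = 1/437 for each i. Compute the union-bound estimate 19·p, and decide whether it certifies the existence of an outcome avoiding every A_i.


Union bound: P[∪_{i=1}^{19} A_i] ≤ Σ_i P[A_i] ≤ 19·p = 19·(1/437) = 1/23.
Numerically: 1/23 ≈ 0.0434783.
Is 1/23 < 1? YES.
Since P[∪ A_i] ≤ 1/23 < 1, the complement has P[∩ A_i^c] ≥ 1 − 1/23 = 22/23 > 0, so some outcome avoids every A_i.

19·p = 1/23 ≈ 0.0434783; existence CERTIFIED by the union bound.


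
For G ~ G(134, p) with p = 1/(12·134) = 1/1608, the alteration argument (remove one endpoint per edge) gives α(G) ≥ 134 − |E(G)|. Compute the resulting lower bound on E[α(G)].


E[|E(G)|] = C(134, 2)·p = 8911 · (1/1608) = 133/24.
E[α(G)] ≥ n − E[|E(G)|] = 134 − 133/24 = 3083/24.
Numerically: ≈ 128.4583.
(This is only a lower bound; the true E[α(G)] may be larger.)

E[α(G)] ≥ 3083/24 ≈ 128.4583.


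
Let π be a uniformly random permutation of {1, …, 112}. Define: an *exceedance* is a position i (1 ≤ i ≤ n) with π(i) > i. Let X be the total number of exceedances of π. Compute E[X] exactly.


Write X = Σ_{i=1}^{112} X_i, where X_i = 1_{π(i) > i}.
For each fixed i, π(i) is uniform over {1, …, 112} (marginal of a uniform permutation), so P[π(i) > i] = (n − i)/n. Summing: Σ_{i=1}^{112} (n − i)/n = (0 + 1 + … + 111)/112 = 112(112 − 1)/(2·112) = (112 − 1)/2.
Hence E[X] = Σ_{i=1}^{112} (112 − i)/112 = 111/2 ≈ 55.5000.

E[X] = 111/2 = 55.5000.


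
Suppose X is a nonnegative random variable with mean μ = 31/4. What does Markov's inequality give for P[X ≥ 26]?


μ = E[X] = 31/4, a = 26.
Markov: P[X ≥ 26] ≤ μ/a = (31/4)/26 = 31/104.
Numerically: ≈ 0.2981.
(Since a = 26 > μ = 7.7500, the bound 31/104 is < 1 and informative.)

P[X ≥ 26] ≤ 31/104 ≈ 0.2981.


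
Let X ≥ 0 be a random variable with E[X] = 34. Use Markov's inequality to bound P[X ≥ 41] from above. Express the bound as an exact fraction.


μ = E[X] = 34, a = 41.
Markov: P[X ≥ 41] ≤ μ/a = (34)/41 = 34/41.
Numerically: ≈ 0.82927.
(Since a = 41 > μ = 34.00000, the bound 34/41 is < 1 and informative.)

P[X ≥ 41] ≤ 34/41 ≈ 0.82927.


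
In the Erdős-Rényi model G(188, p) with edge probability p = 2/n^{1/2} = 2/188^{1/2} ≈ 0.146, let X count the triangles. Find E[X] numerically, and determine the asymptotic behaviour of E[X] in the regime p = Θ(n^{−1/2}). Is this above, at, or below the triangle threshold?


Number of potential triangles: C(188, 3) = 1089836.
Each occurs with probability p³ ≈ (0.146)³ ≈ 3.10351e-03.
By linearity: E[X] = C(188, 3)·p³ ≈ 1089836 · 3.10351e-03 ≈ 3382.317.
Since α = 1/2 < 1, p = c/n^{1/2} ≫ 1/n is above the triangle threshold p ~ 1/n. Asymptotically E[X] ~ (c³/6)·n^{3(1−α)} = (2³/6)·n^{1.5} → ∞; triangles are abundant w.h.p.

E[X] ≈ 3382.317; in regime p = Θ(1/n^{1/2}) E[X] diverges (above the triangle threshold p ~ 1/n).


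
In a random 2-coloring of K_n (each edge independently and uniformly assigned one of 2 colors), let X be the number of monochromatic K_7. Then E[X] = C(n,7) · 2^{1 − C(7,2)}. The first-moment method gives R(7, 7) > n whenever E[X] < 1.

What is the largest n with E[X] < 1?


We need C(n, 7) · 2^{1 − 21} < 1, i.e. C(n, 7) < 2^{21 − 1} = 1048576.
Check values of n near the boundary:
  n = 24: C(24, 7) = 346104; 346104 < 1048576? YES
  n = 25: C(25, 7) = 480700; 480700 < 1048576? YES
  n = 26: C(26, 7) = 657800; 657800 < 1048576? YES
  n = 27: C(27, 7) = 888030; 888030 < 1048576? YES
  n = 28: C(28, 7) = 1184040; 1184040 < 1048576? NO
  n = 29: C(29, 7) = 1560780; 1560780 < 1048576? NO
  n = 30: C(30, 7) = 2035800; 2035800 < 1048576? NO
The largest n with C(n, 7) < 1048576 is n = 27 (where E[X] = 444015/524288 ≈ 0.8468914). Hence R(7, 7) > 27, i.e. R(7, 7) ≥ 28.

Largest n = 27; hence R(7, 7) > 27.


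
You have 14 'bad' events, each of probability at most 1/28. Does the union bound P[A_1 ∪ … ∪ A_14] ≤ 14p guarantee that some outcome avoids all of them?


Union bound: P[∪_{i=1}^{14} A_i] ≤ Σ_i P[A_i] ≤ 14·p = 14·(1/28) = 1/2.
Numerically: 1/2 ≈ 0.500000.
Is 1/2 < 1? YES.
Since P[∪ A_i] ≤ 1/2 < 1, the complement has P[∩ A_i^c] ≥ 1 − 1/2 = 1/2 > 0, so some outcome avoids every A_i.

14·p = 1/2 ≈ 0.500000; existence CERTIFIED by the union bound.


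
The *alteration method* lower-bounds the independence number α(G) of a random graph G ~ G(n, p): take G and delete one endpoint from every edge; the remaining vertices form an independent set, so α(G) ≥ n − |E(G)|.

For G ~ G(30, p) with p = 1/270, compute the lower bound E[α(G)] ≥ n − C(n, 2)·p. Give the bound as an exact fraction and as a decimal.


E[|E(G)|] = C(30, 2)·p = 435 · (1/270) = 29/18.
E[α(G)] ≥ n − E[|E(G)|] = 30 − 29/18 = 511/18.
Numerically: ≈ 28.388889.
(This is only a lower bound; the true E[α(G)] may be larger.)

E[α(G)] ≥ 511/18 ≈ 28.388889.


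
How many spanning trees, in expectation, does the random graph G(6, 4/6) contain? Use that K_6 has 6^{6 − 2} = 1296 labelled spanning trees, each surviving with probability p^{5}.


K_6 has 6^{6 − 2} = 1296 labelled spanning trees.
For each such spanning tree H, let X_H = 1 if all 5 edges of H are present in G. Then P[X_H = 1] = p^{5} = (2/3)^{5} = 32/243.
Summing the indicators: E[X] = Σ_H E[X_H] = 1296 · p^{5} = 1296 · 32/243 = 512/3.
Numerically: E[X] ≈ 170.67.

E[X] = 1296 · (2/3)^{5} = 512/3 ≈ 170.67.


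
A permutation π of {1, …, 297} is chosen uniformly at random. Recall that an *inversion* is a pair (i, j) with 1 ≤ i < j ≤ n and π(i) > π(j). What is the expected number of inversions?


Write X = Σ X_I over the C(297, 2) = 43956 pairs i < j, with X_I the indicator of one inversion.
There are 43956 indicators.
For each fixed pair i < j, the values π(i) and π(j) are two distinct elements of {1, …, 297} in uniformly random order; by symmetry P[π(i) > π(j)] = 1/2.
By linearity: E[X] = 43956 · (1/2) = C(297, 2) · (1/2) = 43956/2 = 21978 ≈ 21978.0000.

E[X] = 21978 = 21978.0000.


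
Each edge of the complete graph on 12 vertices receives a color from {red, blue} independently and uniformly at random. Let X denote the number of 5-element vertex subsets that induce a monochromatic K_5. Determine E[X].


Let X = Σ_S X_S over the C(12, 5) = 792 subsets S of size 5, where X_S = 1 if the K_5 on S is monochromatic.
For a fixed S, the K_5 on S has C(5, 2) = 10 edges. P[all 10 edges red] = (1/2)^10, and likewise for blue, so P[monochromatic] = 2·(1/2)^10 = 2^{1 − 10} = 1/512.
By linearity of expectation: E[X] = C(12, 5) · 2^{1 − 10} = 792 · 1/512 = 99/64.
Numerically: E[X] ≈ 1.547.

E[X] = C(12,5)·2^(1−C(5,2)) = 99/64 ≈ 1.547.


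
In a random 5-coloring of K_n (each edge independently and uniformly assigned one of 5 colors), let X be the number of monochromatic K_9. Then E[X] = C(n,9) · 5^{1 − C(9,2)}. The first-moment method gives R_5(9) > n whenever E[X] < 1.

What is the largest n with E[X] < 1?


We need C(n, 9) · 5^{1 − 36} < 1, i.e. C(n, 9) < 5^{36 − 1} = 2910383045673370361328125.
Check values of n near the boundary:
  n = 2167: C(2167, 9) = 2855899084841489792706810; 2855899084841489792706810 < 2910383045673370361328125? YES
  n = 2168: C(2168, 9) = 2867804175977929537095120; 2867804175977929537095120 < 2910383045673370361328125? YES
  n = 2169: C(2169, 9) = 2879753360044504243499683; 2879753360044504243499683 < 2910383045673370361328125? YES
  n = 2170: C(2170, 9) = 2891746779868845075610510; 2891746779868845075610510 < 2910383045673370361328125? YES
  n = 2171: C(2171, 9) = 2903784578674959601827205; 2903784578674959601827205 < 2910383045673370361328125? YES
  n = 2172: C(2172, 9) = 2915866900084148060642020; 2915866900084148060642020 < 2910383045673370361328125? NO
  n = 2173: C(2173, 9) = 2927993888115921319674265; 2927993888115921319674265 < 2910383045673370361328125? NO
  n = 2174: C(2174, 9) = 2940165687188920530702934; 2940165687188920530702934 < 2910383045673370361328125? NO
The largest n with C(n, 9) < 2910383045673370361328125 is n = 2171 (where E[X] = 580756915734991920365441/582076609134674072265625 ≈ 0.9977328). Hence R_5(9) > 2171, i.e. R_5(9) ≥ 2172.

Largest n = 2171; hence R_5(9) > 2171.
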